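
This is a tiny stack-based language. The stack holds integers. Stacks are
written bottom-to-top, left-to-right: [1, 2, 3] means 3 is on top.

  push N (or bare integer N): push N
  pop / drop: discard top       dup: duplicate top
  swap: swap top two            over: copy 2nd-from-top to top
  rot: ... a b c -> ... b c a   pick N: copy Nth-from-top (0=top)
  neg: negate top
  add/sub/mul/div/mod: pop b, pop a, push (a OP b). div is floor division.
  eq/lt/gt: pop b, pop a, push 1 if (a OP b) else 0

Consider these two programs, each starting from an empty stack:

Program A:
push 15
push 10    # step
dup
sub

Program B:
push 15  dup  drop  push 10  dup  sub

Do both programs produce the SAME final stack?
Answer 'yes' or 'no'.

Answer: yes

Derivation:
Program A trace:
  After 'push 15': [15]
  After 'push 10': [15, 10]
  After 'dup': [15, 10, 10]
  After 'sub': [15, 0]
Program A final stack: [15, 0]

Program B trace:
  After 'push 15': [15]
  After 'dup': [15, 15]
  After 'drop': [15]
  After 'push 10': [15, 10]
  After 'dup': [15, 10, 10]
  After 'sub': [15, 0]
Program B final stack: [15, 0]
Same: yes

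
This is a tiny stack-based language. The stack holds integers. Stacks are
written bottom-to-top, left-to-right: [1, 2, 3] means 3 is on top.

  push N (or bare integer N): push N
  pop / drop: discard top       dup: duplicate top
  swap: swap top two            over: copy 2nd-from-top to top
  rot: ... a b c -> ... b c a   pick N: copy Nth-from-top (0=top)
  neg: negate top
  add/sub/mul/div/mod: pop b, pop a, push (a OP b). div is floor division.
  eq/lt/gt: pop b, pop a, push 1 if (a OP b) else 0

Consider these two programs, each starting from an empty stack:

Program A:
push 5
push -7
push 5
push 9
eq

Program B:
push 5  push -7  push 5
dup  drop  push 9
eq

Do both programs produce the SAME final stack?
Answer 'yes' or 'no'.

Program A trace:
  After 'push 5': [5]
  After 'push -7': [5, -7]
  After 'push 5': [5, -7, 5]
  After 'push 9': [5, -7, 5, 9]
  After 'eq': [5, -7, 0]
Program A final stack: [5, -7, 0]

Program B trace:
  After 'push 5': [5]
  After 'push -7': [5, -7]
  After 'push 5': [5, -7, 5]
  After 'dup': [5, -7, 5, 5]
  After 'drop': [5, -7, 5]
  After 'push 9': [5, -7, 5, 9]
  After 'eq': [5, -7, 0]
Program B final stack: [5, -7, 0]
Same: yes

Answer: yes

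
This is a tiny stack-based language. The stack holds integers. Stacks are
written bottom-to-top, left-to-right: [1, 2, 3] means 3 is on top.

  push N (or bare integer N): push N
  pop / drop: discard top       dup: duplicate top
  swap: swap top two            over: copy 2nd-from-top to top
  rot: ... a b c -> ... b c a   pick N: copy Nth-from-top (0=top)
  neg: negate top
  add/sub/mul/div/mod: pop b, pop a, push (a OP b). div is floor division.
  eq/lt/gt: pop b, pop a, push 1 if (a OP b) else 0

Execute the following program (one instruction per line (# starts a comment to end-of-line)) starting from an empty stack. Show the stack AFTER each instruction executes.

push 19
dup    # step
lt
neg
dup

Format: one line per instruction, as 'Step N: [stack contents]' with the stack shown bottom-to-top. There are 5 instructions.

Step 1: [19]
Step 2: [19, 19]
Step 3: [0]
Step 4: [0]
Step 5: [0, 0]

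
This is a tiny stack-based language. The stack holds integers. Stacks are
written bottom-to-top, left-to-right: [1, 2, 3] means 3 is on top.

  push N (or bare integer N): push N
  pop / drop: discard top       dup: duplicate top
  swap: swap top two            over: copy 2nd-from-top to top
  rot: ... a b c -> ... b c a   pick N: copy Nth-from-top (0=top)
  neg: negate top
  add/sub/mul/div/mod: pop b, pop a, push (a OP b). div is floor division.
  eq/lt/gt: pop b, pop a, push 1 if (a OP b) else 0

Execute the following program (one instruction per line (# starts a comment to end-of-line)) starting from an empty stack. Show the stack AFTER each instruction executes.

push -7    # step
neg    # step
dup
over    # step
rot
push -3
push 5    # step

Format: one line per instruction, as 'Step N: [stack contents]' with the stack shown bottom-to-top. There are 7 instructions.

Step 1: [-7]
Step 2: [7]
Step 3: [7, 7]
Step 4: [7, 7, 7]
Step 5: [7, 7, 7]
Step 6: [7, 7, 7, -3]
Step 7: [7, 7, 7, -3, 5]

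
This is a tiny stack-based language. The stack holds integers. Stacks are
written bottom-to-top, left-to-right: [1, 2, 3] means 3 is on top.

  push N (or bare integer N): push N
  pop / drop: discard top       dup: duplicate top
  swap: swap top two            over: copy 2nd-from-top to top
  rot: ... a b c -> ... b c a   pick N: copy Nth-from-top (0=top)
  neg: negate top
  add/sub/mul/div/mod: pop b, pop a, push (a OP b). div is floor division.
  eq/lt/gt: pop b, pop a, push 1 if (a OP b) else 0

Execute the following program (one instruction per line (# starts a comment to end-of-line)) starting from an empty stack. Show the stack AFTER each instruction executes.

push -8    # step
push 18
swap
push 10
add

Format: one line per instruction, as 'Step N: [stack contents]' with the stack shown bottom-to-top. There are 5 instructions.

Step 1: [-8]
Step 2: [-8, 18]
Step 3: [18, -8]
Step 4: [18, -8, 10]
Step 5: [18, 2]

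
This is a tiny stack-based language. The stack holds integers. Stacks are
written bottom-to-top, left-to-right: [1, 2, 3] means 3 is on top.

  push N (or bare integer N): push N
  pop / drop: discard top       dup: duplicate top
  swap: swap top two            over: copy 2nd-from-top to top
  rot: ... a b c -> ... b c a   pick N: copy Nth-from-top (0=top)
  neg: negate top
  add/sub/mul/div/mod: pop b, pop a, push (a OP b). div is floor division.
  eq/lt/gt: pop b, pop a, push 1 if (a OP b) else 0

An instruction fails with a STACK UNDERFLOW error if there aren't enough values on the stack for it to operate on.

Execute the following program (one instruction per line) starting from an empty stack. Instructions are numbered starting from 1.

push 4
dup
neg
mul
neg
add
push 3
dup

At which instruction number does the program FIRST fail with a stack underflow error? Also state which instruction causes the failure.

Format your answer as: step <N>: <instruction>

Answer: step 6: add

Derivation:
Step 1 ('push 4'): stack = [4], depth = 1
Step 2 ('dup'): stack = [4, 4], depth = 2
Step 3 ('neg'): stack = [4, -4], depth = 2
Step 4 ('mul'): stack = [-16], depth = 1
Step 5 ('neg'): stack = [16], depth = 1
Step 6 ('add'): needs 2 value(s) but depth is 1 — STACK UNDERFLOW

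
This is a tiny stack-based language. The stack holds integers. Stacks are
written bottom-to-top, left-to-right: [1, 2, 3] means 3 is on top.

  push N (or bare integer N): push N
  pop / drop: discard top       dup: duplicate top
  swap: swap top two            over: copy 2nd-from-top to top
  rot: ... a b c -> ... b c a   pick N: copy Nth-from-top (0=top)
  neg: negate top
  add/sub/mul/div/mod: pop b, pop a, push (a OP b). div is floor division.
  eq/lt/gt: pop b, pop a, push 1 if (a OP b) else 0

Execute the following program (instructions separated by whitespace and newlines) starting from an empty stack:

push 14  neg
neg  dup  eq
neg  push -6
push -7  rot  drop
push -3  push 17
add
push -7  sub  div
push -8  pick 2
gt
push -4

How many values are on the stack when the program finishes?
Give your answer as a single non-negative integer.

Answer: 4

Derivation:
After 'push 14': stack = [14] (depth 1)
After 'neg': stack = [-14] (depth 1)
After 'neg': stack = [14] (depth 1)
After 'dup': stack = [14, 14] (depth 2)
After 'eq': stack = [1] (depth 1)
After 'neg': stack = [-1] (depth 1)
After 'push -6': stack = [-1, -6] (depth 2)
After 'push -7': stack = [-1, -6, -7] (depth 3)
After 'rot': stack = [-6, -7, -1] (depth 3)
After 'drop': stack = [-6, -7] (depth 2)
After 'push -3': stack = [-6, -7, -3] (depth 3)
After 'push 17': stack = [-6, -7, -3, 17] (depth 4)
After 'add': stack = [-6, -7, 14] (depth 3)
After 'push -7': stack = [-6, -7, 14, -7] (depth 4)
After 'sub': stack = [-6, -7, 21] (depth 3)
After 'div': stack = [-6, -1] (depth 2)
After 'push -8': stack = [-6, -1, -8] (depth 3)
After 'pick 2': stack = [-6, -1, -8, -6] (depth 4)
After 'gt': stack = [-6, -1, 0] (depth 3)
After 'push -4': stack = [-6, -1, 0, -4] (depth 4)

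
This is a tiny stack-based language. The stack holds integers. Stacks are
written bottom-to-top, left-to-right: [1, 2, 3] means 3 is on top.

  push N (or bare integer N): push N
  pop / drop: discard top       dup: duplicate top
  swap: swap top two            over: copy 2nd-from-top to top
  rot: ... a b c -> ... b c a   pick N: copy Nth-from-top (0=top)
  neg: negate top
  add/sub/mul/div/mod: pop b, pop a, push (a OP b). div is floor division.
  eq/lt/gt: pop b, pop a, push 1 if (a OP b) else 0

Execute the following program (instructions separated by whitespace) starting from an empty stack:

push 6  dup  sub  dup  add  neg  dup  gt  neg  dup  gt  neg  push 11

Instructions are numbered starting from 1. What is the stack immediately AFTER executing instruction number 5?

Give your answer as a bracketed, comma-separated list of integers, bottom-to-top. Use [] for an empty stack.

Answer: [0]

Derivation:
Step 1 ('push 6'): [6]
Step 2 ('dup'): [6, 6]
Step 3 ('sub'): [0]
Step 4 ('dup'): [0, 0]
Step 5 ('add'): [0]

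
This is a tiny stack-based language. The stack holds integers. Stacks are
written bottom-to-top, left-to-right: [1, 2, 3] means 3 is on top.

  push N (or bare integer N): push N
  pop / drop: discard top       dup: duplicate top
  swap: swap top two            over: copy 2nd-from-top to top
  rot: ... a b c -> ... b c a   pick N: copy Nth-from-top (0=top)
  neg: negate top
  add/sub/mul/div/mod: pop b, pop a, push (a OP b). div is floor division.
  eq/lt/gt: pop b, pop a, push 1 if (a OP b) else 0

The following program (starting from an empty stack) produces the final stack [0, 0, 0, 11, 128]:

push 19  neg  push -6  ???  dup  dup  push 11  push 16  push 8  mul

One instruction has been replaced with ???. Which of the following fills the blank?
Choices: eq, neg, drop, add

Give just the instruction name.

Stack before ???: [-19, -6]
Stack after ???:  [0]
Checking each choice:
  eq: MATCH
  neg: produces [-19, 6, 6, 6, 11, 128]
  drop: produces [-19, -19, -19, 11, 128]
  add: produces [-25, -25, -25, 11, 128]


Answer: eq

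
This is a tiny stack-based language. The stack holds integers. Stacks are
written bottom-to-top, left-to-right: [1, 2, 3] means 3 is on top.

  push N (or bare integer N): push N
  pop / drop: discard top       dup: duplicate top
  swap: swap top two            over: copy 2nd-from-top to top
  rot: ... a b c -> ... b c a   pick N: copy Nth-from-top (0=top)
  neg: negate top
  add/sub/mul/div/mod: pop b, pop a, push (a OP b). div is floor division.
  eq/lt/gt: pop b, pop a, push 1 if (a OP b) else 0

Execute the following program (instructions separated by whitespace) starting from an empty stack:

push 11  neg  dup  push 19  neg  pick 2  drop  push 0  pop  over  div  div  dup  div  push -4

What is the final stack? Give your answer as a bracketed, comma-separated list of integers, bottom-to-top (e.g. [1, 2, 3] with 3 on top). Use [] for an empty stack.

Answer: [-11, 1, -4]

Derivation:
After 'push 11': [11]
After 'neg': [-11]
After 'dup': [-11, -11]
After 'push 19': [-11, -11, 19]
After 'neg': [-11, -11, -19]
After 'pick 2': [-11, -11, -19, -11]
After 'drop': [-11, -11, -19]
After 'push 0': [-11, -11, -19, 0]
After 'pop': [-11, -11, -19]
After 'over': [-11, -11, -19, -11]
After 'div': [-11, -11, 1]
After 'div': [-11, -11]
After 'dup': [-11, -11, -11]
After 'div': [-11, 1]
After 'push -4': [-11, 1, -4]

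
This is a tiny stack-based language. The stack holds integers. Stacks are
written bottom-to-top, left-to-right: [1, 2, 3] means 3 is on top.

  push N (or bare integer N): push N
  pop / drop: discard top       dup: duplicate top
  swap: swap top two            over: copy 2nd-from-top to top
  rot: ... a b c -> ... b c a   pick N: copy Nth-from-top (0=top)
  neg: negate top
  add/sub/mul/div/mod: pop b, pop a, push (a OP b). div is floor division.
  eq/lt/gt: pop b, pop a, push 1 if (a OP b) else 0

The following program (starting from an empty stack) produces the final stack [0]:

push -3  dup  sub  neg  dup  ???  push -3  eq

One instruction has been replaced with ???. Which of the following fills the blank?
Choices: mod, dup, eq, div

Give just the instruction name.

Stack before ???: [0, 0]
Stack after ???:  [1]
Checking each choice:
  mod: modulo by zero
  dup: produces [0, 0, 0]
  eq: MATCH
  div: division by zero


Answer: eq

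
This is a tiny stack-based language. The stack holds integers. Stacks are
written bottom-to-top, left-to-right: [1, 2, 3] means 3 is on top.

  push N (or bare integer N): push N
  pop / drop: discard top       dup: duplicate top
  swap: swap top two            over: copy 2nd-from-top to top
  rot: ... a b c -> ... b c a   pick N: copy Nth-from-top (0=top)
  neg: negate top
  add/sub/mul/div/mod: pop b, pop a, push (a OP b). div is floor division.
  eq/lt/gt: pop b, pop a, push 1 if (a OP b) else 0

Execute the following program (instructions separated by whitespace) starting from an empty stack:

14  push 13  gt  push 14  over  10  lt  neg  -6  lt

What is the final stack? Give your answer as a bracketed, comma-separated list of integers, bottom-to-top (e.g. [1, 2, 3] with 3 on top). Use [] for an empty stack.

Answer: [1, 14, 0]

Derivation:
After 'push 14': [14]
After 'push 13': [14, 13]
After 'gt': [1]
After 'push 14': [1, 14]
After 'over': [1, 14, 1]
After 'push 10': [1, 14, 1, 10]
After 'lt': [1, 14, 1]
After 'neg': [1, 14, -1]
After 'push -6': [1, 14, -1, -6]
After 'lt': [1, 14, 0]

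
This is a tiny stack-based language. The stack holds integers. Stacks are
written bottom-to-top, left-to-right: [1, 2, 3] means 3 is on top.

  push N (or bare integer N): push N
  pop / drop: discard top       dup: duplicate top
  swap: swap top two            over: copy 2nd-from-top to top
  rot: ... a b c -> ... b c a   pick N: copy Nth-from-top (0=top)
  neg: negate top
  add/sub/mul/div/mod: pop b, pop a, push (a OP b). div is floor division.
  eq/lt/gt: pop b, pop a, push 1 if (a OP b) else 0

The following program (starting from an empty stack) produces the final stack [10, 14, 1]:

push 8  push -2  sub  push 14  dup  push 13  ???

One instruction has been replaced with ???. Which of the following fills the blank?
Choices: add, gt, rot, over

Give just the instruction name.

Stack before ???: [10, 14, 14, 13]
Stack after ???:  [10, 14, 1]
Checking each choice:
  add: produces [10, 14, 27]
  gt: MATCH
  rot: produces [10, 14, 13, 14]
  over: produces [10, 14, 14, 13, 14]


Answer: gt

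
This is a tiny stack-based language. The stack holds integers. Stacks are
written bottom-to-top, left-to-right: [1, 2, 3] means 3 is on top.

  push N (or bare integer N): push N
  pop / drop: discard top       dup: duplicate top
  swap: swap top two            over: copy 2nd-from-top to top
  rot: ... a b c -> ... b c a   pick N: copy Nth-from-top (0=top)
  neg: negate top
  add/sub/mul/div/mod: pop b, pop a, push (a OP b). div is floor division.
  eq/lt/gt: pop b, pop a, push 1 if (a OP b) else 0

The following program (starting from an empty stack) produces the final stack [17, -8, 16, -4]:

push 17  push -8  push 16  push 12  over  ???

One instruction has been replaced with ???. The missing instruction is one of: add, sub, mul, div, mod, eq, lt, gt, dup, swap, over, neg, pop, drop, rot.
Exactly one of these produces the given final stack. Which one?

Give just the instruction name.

Stack before ???: [17, -8, 16, 12, 16]
Stack after ???:  [17, -8, 16, -4]
The instruction that transforms [17, -8, 16, 12, 16] -> [17, -8, 16, -4] is: sub

Answer: sub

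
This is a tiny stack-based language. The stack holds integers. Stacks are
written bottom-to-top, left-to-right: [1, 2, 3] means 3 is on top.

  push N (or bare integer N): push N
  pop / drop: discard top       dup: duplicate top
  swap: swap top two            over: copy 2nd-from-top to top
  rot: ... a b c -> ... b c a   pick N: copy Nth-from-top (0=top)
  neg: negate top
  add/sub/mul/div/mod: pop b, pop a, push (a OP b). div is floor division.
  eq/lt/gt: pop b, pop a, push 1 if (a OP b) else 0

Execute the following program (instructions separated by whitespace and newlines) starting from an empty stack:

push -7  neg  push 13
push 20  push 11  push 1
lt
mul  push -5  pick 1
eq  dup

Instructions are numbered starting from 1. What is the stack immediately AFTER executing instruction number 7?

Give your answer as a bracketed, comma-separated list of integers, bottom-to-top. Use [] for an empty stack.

Answer: [7, 13, 20, 0]

Derivation:
Step 1 ('push -7'): [-7]
Step 2 ('neg'): [7]
Step 3 ('push 13'): [7, 13]
Step 4 ('push 20'): [7, 13, 20]
Step 5 ('push 11'): [7, 13, 20, 11]
Step 6 ('push 1'): [7, 13, 20, 11, 1]
Step 7 ('lt'): [7, 13, 20, 0]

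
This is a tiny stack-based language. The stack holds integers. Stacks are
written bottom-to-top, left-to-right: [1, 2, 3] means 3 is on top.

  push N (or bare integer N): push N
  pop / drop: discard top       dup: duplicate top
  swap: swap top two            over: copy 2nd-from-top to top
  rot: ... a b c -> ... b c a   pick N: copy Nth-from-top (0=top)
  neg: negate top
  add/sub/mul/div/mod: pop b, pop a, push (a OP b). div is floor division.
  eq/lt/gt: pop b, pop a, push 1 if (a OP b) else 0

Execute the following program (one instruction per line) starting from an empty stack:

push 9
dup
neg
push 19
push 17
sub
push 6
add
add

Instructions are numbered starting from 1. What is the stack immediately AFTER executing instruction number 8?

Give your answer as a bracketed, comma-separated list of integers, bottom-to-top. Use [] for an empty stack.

Answer: [9, -9, 8]

Derivation:
Step 1 ('push 9'): [9]
Step 2 ('dup'): [9, 9]
Step 3 ('neg'): [9, -9]
Step 4 ('push 19'): [9, -9, 19]
Step 5 ('push 17'): [9, -9, 19, 17]
Step 6 ('sub'): [9, -9, 2]
Step 7 ('push 6'): [9, -9, 2, 6]
Step 8 ('add'): [9, -9, 8]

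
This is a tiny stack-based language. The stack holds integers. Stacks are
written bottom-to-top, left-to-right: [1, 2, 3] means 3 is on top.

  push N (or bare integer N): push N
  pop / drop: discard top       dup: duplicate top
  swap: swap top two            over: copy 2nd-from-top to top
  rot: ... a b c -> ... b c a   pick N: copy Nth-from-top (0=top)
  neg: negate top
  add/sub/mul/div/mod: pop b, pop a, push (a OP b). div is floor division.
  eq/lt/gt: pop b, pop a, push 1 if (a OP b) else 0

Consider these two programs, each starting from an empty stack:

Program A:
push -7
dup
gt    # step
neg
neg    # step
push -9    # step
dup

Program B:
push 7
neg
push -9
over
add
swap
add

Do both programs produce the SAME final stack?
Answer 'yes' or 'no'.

Program A trace:
  After 'push -7': [-7]
  After 'dup': [-7, -7]
  After 'gt': [0]
  After 'neg': [0]
  After 'neg': [0]
  After 'push -9': [0, -9]
  After 'dup': [0, -9, -9]
Program A final stack: [0, -9, -9]

Program B trace:
  After 'push 7': [7]
  After 'neg': [-7]
  After 'push -9': [-7, -9]
  After 'over': [-7, -9, -7]
  After 'add': [-7, -16]
  After 'swap': [-16, -7]
  After 'add': [-23]
Program B final stack: [-23]
Same: no

Answer: no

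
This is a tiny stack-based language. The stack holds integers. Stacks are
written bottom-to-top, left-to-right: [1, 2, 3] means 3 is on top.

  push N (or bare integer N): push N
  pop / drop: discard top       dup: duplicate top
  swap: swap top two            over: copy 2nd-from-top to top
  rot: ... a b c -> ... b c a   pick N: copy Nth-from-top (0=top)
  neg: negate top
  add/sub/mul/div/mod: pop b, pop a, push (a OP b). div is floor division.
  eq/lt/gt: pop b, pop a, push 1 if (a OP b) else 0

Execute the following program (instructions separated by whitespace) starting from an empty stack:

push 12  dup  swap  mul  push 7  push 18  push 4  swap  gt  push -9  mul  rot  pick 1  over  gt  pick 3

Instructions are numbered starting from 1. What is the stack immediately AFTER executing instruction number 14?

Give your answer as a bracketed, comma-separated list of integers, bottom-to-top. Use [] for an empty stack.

Step 1 ('push 12'): [12]
Step 2 ('dup'): [12, 12]
Step 3 ('swap'): [12, 12]
Step 4 ('mul'): [144]
Step 5 ('push 7'): [144, 7]
Step 6 ('push 18'): [144, 7, 18]
Step 7 ('push 4'): [144, 7, 18, 4]
Step 8 ('swap'): [144, 7, 4, 18]
Step 9 ('gt'): [144, 7, 0]
Step 10 ('push -9'): [144, 7, 0, -9]
Step 11 ('mul'): [144, 7, 0]
Step 12 ('rot'): [7, 0, 144]
Step 13 ('pick 1'): [7, 0, 144, 0]
Step 14 ('over'): [7, 0, 144, 0, 144]

Answer: [7, 0, 144, 0, 144]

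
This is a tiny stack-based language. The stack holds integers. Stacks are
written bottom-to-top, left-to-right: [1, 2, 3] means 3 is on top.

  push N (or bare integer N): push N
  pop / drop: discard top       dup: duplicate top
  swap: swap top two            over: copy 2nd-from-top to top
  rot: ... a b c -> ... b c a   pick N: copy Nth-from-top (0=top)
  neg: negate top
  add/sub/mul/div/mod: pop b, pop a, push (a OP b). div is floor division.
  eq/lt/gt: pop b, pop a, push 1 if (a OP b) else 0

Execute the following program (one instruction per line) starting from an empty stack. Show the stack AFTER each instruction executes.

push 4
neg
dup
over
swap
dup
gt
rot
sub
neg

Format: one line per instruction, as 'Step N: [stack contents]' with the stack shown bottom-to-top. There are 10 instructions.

Step 1: [4]
Step 2: [-4]
Step 3: [-4, -4]
Step 4: [-4, -4, -4]
Step 5: [-4, -4, -4]
Step 6: [-4, -4, -4, -4]
Step 7: [-4, -4, 0]
Step 8: [-4, 0, -4]
Step 9: [-4, 4]
Step 10: [-4, -4]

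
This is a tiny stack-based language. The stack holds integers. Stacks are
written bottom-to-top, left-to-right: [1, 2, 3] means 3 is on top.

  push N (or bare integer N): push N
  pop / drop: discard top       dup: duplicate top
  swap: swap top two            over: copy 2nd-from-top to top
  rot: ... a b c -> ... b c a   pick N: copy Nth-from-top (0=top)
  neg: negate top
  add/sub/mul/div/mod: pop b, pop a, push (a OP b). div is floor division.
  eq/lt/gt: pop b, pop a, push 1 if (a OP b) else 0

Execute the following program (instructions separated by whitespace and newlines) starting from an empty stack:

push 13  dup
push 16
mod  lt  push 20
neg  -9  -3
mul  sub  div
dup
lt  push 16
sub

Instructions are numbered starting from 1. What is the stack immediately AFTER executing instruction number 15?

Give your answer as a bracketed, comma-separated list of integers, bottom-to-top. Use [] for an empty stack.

Step 1 ('push 13'): [13]
Step 2 ('dup'): [13, 13]
Step 3 ('push 16'): [13, 13, 16]
Step 4 ('mod'): [13, 13]
Step 5 ('lt'): [0]
Step 6 ('push 20'): [0, 20]
Step 7 ('neg'): [0, -20]
Step 8 ('-9'): [0, -20, -9]
Step 9 ('-3'): [0, -20, -9, -3]
Step 10 ('mul'): [0, -20, 27]
Step 11 ('sub'): [0, -47]
Step 12 ('div'): [0]
Step 13 ('dup'): [0, 0]
Step 14 ('lt'): [0]
Step 15 ('push 16'): [0, 16]

Answer: [0, 16]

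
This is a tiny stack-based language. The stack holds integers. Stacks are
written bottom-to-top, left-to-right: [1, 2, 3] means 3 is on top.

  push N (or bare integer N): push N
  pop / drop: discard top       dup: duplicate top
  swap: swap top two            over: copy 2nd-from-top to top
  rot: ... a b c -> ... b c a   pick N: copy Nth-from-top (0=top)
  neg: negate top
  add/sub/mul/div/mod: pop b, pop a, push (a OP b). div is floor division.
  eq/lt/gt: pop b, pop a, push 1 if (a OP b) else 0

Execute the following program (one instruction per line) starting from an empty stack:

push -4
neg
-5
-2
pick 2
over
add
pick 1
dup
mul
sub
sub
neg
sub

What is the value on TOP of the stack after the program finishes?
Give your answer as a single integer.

Answer: -5

Derivation:
After 'push -4': [-4]
After 'neg': [4]
After 'push -5': [4, -5]
After 'push -2': [4, -5, -2]
After 'pick 2': [4, -5, -2, 4]
After 'over': [4, -5, -2, 4, -2]
After 'add': [4, -5, -2, 2]
After 'pick 1': [4, -5, -2, 2, -2]
After 'dup': [4, -5, -2, 2, -2, -2]
After 'mul': [4, -5, -2, 2, 4]
After 'sub': [4, -5, -2, -2]
After 'sub': [4, -5, 0]
After 'neg': [4, -5, 0]
After 'sub': [4, -5]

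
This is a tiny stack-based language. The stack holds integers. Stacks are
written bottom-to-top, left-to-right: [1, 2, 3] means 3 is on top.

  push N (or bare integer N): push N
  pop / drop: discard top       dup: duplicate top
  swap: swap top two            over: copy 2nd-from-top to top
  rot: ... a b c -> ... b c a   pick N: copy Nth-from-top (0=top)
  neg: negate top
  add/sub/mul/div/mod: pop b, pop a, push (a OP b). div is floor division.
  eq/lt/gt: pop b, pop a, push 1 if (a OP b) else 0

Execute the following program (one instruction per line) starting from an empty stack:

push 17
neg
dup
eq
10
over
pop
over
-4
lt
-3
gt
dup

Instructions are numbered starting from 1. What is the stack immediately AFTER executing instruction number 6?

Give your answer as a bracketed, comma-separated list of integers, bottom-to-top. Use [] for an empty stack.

Answer: [1, 10, 1]

Derivation:
Step 1 ('push 17'): [17]
Step 2 ('neg'): [-17]
Step 3 ('dup'): [-17, -17]
Step 4 ('eq'): [1]
Step 5 ('10'): [1, 10]
Step 6 ('over'): [1, 10, 1]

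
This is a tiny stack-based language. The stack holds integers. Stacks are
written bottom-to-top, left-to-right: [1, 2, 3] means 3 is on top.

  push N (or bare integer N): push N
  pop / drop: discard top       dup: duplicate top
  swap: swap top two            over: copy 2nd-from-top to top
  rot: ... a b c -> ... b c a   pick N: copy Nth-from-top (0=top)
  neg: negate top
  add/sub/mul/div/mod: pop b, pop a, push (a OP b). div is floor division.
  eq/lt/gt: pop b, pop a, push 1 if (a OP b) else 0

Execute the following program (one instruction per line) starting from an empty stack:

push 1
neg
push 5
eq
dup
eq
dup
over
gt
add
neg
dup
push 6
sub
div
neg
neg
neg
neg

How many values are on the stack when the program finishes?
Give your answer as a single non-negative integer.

After 'push 1': stack = [1] (depth 1)
After 'neg': stack = [-1] (depth 1)
After 'push 5': stack = [-1, 5] (depth 2)
After 'eq': stack = [0] (depth 1)
After 'dup': stack = [0, 0] (depth 2)
After 'eq': stack = [1] (depth 1)
After 'dup': stack = [1, 1] (depth 2)
After 'over': stack = [1, 1, 1] (depth 3)
After 'gt': stack = [1, 0] (depth 2)
After 'add': stack = [1] (depth 1)
After 'neg': stack = [-1] (depth 1)
After 'dup': stack = [-1, -1] (depth 2)
After 'push 6': stack = [-1, -1, 6] (depth 3)
After 'sub': stack = [-1, -7] (depth 2)
After 'div': stack = [0] (depth 1)
After 'neg': stack = [0] (depth 1)
After 'neg': stack = [0] (depth 1)
After 'neg': stack = [0] (depth 1)
After 'neg': stack = [0] (depth 1)

Answer: 1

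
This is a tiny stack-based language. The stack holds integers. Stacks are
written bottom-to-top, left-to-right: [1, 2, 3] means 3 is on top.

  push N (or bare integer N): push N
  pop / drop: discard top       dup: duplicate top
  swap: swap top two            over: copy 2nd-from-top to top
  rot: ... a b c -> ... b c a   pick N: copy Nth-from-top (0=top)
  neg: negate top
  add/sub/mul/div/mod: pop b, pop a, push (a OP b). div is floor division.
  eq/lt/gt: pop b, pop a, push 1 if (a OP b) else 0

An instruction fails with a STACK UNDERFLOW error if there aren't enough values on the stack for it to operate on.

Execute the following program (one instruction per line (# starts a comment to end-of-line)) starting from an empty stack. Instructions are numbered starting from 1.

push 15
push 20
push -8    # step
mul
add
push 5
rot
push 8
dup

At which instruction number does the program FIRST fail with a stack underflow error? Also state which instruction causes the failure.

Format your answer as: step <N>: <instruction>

Step 1 ('push 15'): stack = [15], depth = 1
Step 2 ('push 20'): stack = [15, 20], depth = 2
Step 3 ('push -8'): stack = [15, 20, -8], depth = 3
Step 4 ('mul'): stack = [15, -160], depth = 2
Step 5 ('add'): stack = [-145], depth = 1
Step 6 ('push 5'): stack = [-145, 5], depth = 2
Step 7 ('rot'): needs 3 value(s) but depth is 2 — STACK UNDERFLOW

Answer: step 7: rot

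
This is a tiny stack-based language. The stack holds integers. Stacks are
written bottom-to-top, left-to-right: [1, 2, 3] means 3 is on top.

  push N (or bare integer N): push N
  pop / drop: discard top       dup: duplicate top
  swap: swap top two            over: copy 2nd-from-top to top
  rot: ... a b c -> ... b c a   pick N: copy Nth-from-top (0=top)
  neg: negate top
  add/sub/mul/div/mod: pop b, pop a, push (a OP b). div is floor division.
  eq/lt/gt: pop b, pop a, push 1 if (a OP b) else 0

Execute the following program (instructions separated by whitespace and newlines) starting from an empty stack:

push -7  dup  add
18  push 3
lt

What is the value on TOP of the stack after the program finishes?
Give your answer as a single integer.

Answer: 0

Derivation:
After 'push -7': [-7]
After 'dup': [-7, -7]
After 'add': [-14]
After 'push 18': [-14, 18]
After 'push 3': [-14, 18, 3]
After 'lt': [-14, 0]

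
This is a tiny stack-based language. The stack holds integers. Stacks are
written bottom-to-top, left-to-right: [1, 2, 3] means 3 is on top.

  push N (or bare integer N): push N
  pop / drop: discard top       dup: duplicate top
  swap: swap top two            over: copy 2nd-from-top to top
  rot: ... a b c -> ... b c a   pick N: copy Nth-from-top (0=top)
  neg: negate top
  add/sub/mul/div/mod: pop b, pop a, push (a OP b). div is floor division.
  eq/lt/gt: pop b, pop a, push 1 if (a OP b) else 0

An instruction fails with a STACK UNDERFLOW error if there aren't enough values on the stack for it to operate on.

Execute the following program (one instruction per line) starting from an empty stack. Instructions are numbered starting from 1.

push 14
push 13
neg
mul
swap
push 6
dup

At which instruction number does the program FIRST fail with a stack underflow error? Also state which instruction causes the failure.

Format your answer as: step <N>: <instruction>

Step 1 ('push 14'): stack = [14], depth = 1
Step 2 ('push 13'): stack = [14, 13], depth = 2
Step 3 ('neg'): stack = [14, -13], depth = 2
Step 4 ('mul'): stack = [-182], depth = 1
Step 5 ('swap'): needs 2 value(s) but depth is 1 — STACK UNDERFLOW

Answer: step 5: swap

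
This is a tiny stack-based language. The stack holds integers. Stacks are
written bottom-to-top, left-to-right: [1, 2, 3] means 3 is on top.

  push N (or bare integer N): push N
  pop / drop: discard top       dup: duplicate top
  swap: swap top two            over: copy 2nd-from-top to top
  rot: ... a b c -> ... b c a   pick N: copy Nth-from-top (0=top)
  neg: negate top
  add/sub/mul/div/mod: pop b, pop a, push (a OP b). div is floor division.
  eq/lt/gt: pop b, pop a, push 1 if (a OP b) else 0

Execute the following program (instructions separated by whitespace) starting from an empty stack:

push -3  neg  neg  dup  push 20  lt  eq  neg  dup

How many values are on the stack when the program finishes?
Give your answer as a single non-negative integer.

After 'push -3': stack = [-3] (depth 1)
After 'neg': stack = [3] (depth 1)
After 'neg': stack = [-3] (depth 1)
After 'dup': stack = [-3, -3] (depth 2)
After 'push 20': stack = [-3, -3, 20] (depth 3)
After 'lt': stack = [-3, 1] (depth 2)
After 'eq': stack = [0] (depth 1)
After 'neg': stack = [0] (depth 1)
After 'dup': stack = [0, 0] (depth 2)

Answer: 2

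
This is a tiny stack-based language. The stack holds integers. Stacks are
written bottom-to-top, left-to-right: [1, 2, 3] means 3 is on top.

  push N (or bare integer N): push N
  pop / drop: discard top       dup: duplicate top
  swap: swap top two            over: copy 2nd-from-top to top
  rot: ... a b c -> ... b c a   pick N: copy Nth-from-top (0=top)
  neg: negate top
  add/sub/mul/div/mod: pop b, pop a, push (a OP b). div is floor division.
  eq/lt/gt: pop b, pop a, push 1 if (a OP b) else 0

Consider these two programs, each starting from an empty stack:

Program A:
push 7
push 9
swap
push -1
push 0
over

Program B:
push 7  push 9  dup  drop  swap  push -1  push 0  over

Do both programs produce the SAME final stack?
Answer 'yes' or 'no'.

Answer: yes

Derivation:
Program A trace:
  After 'push 7': [7]
  After 'push 9': [7, 9]
  After 'swap': [9, 7]
  After 'push -1': [9, 7, -1]
  After 'push 0': [9, 7, -1, 0]
  After 'over': [9, 7, -1, 0, -1]
Program A final stack: [9, 7, -1, 0, -1]

Program B trace:
  After 'push 7': [7]
  After 'push 9': [7, 9]
  After 'dup': [7, 9, 9]
  After 'drop': [7, 9]
  After 'swap': [9, 7]
  After 'push -1': [9, 7, -1]
  After 'push 0': [9, 7, -1, 0]
  After 'over': [9, 7, -1, 0, -1]
Program B final stack: [9, 7, -1, 0, -1]
Same: yes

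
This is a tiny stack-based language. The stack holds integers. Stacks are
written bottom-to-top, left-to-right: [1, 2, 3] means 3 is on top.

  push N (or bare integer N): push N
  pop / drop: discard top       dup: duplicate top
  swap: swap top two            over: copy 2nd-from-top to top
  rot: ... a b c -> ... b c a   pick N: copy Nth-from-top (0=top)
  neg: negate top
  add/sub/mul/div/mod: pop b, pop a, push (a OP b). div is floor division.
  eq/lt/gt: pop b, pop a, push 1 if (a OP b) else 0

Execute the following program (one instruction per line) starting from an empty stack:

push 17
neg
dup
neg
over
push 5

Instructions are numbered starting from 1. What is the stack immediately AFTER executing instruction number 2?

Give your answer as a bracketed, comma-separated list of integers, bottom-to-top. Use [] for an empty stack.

Answer: [-17]

Derivation:
Step 1 ('push 17'): [17]
Step 2 ('neg'): [-17]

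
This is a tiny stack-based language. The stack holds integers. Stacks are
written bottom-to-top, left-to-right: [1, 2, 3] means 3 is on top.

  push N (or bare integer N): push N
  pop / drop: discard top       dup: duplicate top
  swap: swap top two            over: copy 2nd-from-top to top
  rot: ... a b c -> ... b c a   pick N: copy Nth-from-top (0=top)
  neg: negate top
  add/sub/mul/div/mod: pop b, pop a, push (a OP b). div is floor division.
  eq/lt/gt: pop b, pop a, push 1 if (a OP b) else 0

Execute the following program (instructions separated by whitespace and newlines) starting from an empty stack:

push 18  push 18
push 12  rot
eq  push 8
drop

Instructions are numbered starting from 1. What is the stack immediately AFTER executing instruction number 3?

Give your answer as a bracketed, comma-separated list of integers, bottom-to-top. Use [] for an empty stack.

Answer: [18, 18, 12]

Derivation:
Step 1 ('push 18'): [18]
Step 2 ('push 18'): [18, 18]
Step 3 ('push 12'): [18, 18, 12]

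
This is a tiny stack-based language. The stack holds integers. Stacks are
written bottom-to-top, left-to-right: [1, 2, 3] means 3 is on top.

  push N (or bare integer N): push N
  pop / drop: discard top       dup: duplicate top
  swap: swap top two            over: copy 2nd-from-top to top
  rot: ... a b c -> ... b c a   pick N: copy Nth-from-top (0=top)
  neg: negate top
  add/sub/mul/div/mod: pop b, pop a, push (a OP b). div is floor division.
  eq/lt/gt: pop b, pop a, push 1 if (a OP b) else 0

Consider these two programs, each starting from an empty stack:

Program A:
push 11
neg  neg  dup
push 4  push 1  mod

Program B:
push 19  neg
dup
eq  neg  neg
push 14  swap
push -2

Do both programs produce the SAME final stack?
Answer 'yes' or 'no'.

Program A trace:
  After 'push 11': [11]
  After 'neg': [-11]
  After 'neg': [11]
  After 'dup': [11, 11]
  After 'push 4': [11, 11, 4]
  After 'push 1': [11, 11, 4, 1]
  After 'mod': [11, 11, 0]
Program A final stack: [11, 11, 0]

Program B trace:
  After 'push 19': [19]
  After 'neg': [-19]
  After 'dup': [-19, -19]
  After 'eq': [1]
  After 'neg': [-1]
  After 'neg': [1]
  After 'push 14': [1, 14]
  After 'swap': [14, 1]
  After 'push -2': [14, 1, -2]
Program B final stack: [14, 1, -2]
Same: no

Answer: no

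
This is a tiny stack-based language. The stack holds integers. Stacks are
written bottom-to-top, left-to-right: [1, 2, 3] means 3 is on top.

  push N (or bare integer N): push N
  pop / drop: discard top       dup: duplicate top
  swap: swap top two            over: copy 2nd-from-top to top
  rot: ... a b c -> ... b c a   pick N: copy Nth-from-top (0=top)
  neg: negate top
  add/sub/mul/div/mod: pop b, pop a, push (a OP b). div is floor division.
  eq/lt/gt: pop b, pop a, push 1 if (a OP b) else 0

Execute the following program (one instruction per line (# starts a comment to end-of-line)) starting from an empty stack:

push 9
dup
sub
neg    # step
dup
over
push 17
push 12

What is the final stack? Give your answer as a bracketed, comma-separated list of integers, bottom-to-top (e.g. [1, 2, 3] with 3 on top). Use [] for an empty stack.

After 'push 9': [9]
After 'dup': [9, 9]
After 'sub': [0]
After 'neg': [0]
After 'dup': [0, 0]
After 'over': [0, 0, 0]
After 'push 17': [0, 0, 0, 17]
After 'push 12': [0, 0, 0, 17, 12]

Answer: [0, 0, 0, 17, 12]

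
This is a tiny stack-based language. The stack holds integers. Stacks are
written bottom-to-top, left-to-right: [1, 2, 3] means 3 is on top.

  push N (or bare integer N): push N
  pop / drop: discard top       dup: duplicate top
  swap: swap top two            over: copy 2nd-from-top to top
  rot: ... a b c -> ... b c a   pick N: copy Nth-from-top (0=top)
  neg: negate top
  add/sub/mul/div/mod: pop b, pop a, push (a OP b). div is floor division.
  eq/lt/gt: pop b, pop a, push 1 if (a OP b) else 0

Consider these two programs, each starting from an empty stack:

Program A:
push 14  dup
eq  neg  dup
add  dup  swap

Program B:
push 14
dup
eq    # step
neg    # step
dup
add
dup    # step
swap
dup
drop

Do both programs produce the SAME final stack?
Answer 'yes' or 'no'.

Program A trace:
  After 'push 14': [14]
  After 'dup': [14, 14]
  After 'eq': [1]
  After 'neg': [-1]
  After 'dup': [-1, -1]
  After 'add': [-2]
  After 'dup': [-2, -2]
  After 'swap': [-2, -2]
Program A final stack: [-2, -2]

Program B trace:
  After 'push 14': [14]
  After 'dup': [14, 14]
  After 'eq': [1]
  After 'neg': [-1]
  After 'dup': [-1, -1]
  After 'add': [-2]
  After 'dup': [-2, -2]
  After 'swap': [-2, -2]
  After 'dup': [-2, -2, -2]
  After 'drop': [-2, -2]
Program B final stack: [-2, -2]
Same: yes

Answer: yes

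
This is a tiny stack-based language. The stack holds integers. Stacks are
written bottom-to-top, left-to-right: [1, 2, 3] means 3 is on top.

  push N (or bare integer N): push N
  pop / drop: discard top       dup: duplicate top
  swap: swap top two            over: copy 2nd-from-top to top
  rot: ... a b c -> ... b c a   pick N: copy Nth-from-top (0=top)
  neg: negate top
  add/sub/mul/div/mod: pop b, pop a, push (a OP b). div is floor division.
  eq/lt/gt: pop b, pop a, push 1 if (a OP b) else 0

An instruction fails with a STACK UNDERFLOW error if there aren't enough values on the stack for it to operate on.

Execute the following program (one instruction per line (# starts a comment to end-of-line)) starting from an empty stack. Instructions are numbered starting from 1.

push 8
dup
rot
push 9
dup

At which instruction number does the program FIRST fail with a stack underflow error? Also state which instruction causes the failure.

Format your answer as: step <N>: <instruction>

Answer: step 3: rot

Derivation:
Step 1 ('push 8'): stack = [8], depth = 1
Step 2 ('dup'): stack = [8, 8], depth = 2
Step 3 ('rot'): needs 3 value(s) but depth is 2 — STACK UNDERFLOW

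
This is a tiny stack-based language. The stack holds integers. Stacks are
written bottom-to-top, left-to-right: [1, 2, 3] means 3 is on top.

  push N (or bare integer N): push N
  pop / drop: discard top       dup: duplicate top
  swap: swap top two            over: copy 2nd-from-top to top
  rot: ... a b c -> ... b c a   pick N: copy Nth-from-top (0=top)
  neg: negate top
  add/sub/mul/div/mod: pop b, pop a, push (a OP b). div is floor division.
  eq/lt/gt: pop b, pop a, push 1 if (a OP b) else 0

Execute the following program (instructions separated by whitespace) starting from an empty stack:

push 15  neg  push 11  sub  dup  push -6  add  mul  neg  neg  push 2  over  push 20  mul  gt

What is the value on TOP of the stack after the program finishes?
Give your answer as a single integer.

After 'push 15': [15]
After 'neg': [-15]
After 'push 11': [-15, 11]
After 'sub': [-26]
After 'dup': [-26, -26]
After 'push -6': [-26, -26, -6]
After 'add': [-26, -32]
After 'mul': [832]
After 'neg': [-832]
After 'neg': [832]
After 'push 2': [832, 2]
After 'over': [832, 2, 832]
After 'push 20': [832, 2, 832, 20]
After 'mul': [832, 2, 16640]
After 'gt': [832, 0]

Answer: 0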